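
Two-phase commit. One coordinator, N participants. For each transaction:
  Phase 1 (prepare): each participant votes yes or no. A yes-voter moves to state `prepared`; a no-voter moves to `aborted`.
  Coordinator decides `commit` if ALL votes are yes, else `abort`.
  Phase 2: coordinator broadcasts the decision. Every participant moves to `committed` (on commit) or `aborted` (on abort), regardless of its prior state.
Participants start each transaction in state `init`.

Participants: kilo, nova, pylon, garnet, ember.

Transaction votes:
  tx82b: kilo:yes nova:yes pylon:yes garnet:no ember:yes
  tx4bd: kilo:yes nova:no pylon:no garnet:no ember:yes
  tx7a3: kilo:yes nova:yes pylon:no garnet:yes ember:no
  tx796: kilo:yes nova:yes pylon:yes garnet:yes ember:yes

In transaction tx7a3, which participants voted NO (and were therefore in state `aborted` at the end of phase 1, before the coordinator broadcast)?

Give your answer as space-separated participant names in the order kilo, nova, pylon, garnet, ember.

Answer: pylon ember

Derivation:
Txn tx7a3 phase 1: kilo yes -> prepared; nova yes -> prepared; pylon no -> aborted; garnet yes -> prepared; ember no -> aborted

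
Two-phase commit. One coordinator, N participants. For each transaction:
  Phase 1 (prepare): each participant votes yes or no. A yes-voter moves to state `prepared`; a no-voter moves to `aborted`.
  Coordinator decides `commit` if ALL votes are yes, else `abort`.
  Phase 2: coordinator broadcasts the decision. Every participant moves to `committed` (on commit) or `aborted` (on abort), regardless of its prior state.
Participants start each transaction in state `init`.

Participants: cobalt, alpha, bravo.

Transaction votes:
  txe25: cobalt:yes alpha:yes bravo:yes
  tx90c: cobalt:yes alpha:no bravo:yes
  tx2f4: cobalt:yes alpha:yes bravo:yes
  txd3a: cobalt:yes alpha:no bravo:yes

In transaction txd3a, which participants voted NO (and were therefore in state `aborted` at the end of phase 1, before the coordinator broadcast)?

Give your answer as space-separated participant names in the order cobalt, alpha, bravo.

Txn txd3a phase 1: cobalt yes -> prepared; alpha no -> aborted; bravo yes -> prepared

Answer: alpha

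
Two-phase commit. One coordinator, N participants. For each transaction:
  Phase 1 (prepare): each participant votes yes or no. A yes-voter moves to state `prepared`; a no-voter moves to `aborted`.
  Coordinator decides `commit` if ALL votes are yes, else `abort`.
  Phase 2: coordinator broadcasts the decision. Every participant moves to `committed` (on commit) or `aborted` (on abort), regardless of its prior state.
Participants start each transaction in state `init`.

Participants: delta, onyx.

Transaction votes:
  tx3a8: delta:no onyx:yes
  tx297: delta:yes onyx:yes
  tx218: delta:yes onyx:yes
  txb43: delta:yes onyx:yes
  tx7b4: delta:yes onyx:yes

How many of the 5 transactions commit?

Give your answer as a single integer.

tx3a8: no from delta -> abort (commits=0)
tx297: all yes -> commit (commits=1)
tx218: all yes -> commit (commits=2)
txb43: all yes -> commit (commits=3)
tx7b4: all yes -> commit (commits=4)

Answer: 4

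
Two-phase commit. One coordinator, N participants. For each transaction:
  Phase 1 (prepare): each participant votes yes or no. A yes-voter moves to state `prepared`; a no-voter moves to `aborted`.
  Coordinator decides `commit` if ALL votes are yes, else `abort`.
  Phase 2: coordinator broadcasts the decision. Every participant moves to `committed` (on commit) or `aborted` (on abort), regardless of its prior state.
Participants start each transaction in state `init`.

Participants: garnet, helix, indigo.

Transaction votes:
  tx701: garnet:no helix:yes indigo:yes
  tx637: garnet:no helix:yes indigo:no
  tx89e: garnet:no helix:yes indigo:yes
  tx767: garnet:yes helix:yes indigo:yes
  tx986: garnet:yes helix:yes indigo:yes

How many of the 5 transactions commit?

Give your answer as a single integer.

tx701: no from garnet -> abort (commits=0)
tx637: no from garnet, indigo -> abort (commits=0)
tx89e: no from garnet -> abort (commits=0)
tx767: all yes -> commit (commits=1)
tx986: all yes -> commit (commits=2)

Answer: 2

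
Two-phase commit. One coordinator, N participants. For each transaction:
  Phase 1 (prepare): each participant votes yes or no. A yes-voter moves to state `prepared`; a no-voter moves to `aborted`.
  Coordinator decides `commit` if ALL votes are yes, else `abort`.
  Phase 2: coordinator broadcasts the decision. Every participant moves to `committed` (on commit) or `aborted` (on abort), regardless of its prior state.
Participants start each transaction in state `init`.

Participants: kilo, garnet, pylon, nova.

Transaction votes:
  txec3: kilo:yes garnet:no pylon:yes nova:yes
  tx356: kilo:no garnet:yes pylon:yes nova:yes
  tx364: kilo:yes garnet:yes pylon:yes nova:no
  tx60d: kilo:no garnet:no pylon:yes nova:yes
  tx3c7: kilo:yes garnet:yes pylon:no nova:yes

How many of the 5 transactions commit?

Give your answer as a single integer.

txec3: no from garnet -> abort (commits=0)
tx356: no from kilo -> abort (commits=0)
tx364: no from nova -> abort (commits=0)
tx60d: no from kilo, garnet -> abort (commits=0)
tx3c7: no from pylon -> abort (commits=0)

Answer: 0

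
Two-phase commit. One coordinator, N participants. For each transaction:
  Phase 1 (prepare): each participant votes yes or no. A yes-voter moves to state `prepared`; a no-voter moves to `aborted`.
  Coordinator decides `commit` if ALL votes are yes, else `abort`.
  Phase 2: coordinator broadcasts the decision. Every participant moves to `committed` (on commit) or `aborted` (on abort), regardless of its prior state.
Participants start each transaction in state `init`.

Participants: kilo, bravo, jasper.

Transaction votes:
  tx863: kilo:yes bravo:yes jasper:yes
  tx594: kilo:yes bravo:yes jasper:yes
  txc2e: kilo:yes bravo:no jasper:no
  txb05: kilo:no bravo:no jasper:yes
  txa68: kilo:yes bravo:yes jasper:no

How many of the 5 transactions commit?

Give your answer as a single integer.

Answer: 2

Derivation:
tx863: all yes -> commit (commits=1)
tx594: all yes -> commit (commits=2)
txc2e: no from bravo, jasper -> abort (commits=2)
txb05: no from kilo, bravo -> abort (commits=2)
txa68: no from jasper -> abort (commits=2)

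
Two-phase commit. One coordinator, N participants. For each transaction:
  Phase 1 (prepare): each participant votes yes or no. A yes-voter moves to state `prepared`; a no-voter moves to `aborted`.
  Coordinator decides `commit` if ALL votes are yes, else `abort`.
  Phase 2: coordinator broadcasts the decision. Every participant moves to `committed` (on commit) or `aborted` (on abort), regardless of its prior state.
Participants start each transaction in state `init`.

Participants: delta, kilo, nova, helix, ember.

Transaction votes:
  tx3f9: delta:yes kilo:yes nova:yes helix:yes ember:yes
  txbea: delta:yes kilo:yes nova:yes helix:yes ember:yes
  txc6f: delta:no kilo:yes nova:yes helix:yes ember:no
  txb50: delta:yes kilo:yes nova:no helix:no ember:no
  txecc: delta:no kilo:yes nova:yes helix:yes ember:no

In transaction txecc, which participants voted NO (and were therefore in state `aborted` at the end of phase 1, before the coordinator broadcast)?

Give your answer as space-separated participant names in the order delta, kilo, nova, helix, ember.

Txn txecc phase 1: delta no -> aborted; kilo yes -> prepared; nova yes -> prepared; helix yes -> prepared; ember no -> aborted

Answer: delta ember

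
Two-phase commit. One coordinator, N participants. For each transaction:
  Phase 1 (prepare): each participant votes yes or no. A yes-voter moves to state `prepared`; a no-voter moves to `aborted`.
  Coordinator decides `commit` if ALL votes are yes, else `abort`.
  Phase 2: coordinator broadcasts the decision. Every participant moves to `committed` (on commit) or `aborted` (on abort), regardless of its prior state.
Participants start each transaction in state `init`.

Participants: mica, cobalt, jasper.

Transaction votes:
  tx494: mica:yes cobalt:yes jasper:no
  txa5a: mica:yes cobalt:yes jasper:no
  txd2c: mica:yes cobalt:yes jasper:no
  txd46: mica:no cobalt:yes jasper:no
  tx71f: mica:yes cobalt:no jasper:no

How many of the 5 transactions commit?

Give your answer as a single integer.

tx494: no from jasper -> abort (commits=0)
txa5a: no from jasper -> abort (commits=0)
txd2c: no from jasper -> abort (commits=0)
txd46: no from mica, jasper -> abort (commits=0)
tx71f: no from cobalt, jasper -> abort (commits=0)

Answer: 0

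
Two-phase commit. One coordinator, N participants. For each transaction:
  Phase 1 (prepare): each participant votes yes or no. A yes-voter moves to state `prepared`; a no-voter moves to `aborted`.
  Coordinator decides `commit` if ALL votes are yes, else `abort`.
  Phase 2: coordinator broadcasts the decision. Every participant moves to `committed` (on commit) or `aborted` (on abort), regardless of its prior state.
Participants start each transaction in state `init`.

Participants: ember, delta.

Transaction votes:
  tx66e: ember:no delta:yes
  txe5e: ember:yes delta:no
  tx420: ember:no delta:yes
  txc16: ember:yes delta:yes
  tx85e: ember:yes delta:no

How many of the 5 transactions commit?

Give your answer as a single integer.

tx66e: no from ember -> abort (commits=0)
txe5e: no from delta -> abort (commits=0)
tx420: no from ember -> abort (commits=0)
txc16: all yes -> commit (commits=1)
tx85e: no from delta -> abort (commits=1)

Answer: 1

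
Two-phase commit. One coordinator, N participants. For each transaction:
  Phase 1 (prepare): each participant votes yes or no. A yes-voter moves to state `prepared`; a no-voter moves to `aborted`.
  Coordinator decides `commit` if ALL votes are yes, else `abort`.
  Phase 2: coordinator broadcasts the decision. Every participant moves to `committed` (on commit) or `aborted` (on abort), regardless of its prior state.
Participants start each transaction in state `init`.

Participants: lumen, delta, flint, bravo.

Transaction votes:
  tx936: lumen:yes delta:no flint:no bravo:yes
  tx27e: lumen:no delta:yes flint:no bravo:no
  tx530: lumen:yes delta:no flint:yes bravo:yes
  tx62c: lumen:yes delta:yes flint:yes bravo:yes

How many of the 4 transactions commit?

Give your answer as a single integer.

Answer: 1

Derivation:
tx936: no from delta, flint -> abort (commits=0)
tx27e: no from lumen, flint, bravo -> abort (commits=0)
tx530: no from delta -> abort (commits=0)
tx62c: all yes -> commit (commits=1)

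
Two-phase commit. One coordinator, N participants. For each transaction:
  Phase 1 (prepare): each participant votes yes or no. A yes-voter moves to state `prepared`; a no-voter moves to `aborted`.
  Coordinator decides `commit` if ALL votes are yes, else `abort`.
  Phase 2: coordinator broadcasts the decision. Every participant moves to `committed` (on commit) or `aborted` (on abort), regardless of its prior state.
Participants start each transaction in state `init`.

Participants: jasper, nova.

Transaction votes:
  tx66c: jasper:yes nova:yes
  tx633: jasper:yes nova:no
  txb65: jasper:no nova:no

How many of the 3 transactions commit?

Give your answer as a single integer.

tx66c: all yes -> commit (commits=1)
tx633: no from nova -> abort (commits=1)
txb65: no from jasper, nova -> abort (commits=1)

Answer: 1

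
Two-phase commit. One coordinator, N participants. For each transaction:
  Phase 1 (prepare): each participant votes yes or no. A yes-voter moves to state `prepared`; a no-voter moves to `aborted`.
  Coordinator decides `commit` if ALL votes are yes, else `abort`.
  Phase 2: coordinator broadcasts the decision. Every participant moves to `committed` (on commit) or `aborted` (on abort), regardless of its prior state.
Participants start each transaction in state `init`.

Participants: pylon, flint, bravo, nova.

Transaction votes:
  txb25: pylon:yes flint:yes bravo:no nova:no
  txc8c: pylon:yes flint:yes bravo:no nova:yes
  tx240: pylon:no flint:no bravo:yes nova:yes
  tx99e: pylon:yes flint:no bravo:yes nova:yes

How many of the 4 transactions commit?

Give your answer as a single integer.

txb25: no from bravo, nova -> abort (commits=0)
txc8c: no from bravo -> abort (commits=0)
tx240: no from pylon, flint -> abort (commits=0)
tx99e: no from flint -> abort (commits=0)

Answer: 0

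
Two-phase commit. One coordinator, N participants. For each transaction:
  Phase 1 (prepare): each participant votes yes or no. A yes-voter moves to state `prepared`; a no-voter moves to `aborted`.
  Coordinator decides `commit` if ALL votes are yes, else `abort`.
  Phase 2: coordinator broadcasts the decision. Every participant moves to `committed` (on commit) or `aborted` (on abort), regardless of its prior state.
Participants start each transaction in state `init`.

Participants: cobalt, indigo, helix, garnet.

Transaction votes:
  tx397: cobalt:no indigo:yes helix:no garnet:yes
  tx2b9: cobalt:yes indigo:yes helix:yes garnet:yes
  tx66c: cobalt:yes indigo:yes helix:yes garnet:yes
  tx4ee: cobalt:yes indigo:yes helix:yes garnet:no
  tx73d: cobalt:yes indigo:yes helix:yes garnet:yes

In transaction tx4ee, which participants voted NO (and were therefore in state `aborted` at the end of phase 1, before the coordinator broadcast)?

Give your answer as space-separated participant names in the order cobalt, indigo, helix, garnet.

Txn tx4ee phase 1: cobalt yes -> prepared; indigo yes -> prepared; helix yes -> prepared; garnet no -> aborted

Answer: garnet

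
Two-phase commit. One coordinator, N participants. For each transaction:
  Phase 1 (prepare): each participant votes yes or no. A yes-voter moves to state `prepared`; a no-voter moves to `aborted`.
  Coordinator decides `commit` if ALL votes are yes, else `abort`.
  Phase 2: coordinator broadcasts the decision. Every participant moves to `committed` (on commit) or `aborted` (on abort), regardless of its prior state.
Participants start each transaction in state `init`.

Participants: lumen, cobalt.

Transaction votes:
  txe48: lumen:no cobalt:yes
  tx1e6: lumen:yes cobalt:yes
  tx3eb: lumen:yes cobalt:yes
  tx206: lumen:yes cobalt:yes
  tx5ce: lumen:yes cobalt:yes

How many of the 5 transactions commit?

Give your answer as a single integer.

Answer: 4

Derivation:
txe48: no from lumen -> abort (commits=0)
tx1e6: all yes -> commit (commits=1)
tx3eb: all yes -> commit (commits=2)
tx206: all yes -> commit (commits=3)
tx5ce: all yes -> commit (commits=4)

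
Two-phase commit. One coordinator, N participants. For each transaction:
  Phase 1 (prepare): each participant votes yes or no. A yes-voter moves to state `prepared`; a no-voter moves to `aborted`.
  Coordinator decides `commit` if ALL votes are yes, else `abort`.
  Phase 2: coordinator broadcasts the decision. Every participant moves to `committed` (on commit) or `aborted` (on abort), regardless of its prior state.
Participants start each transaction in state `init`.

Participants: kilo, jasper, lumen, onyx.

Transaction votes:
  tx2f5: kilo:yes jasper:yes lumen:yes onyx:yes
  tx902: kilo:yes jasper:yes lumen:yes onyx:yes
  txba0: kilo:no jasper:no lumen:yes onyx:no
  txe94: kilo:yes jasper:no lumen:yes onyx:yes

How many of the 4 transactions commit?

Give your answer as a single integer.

tx2f5: all yes -> commit (commits=1)
tx902: all yes -> commit (commits=2)
txba0: no from kilo, jasper, onyx -> abort (commits=2)
txe94: no from jasper -> abort (commits=2)

Answer: 2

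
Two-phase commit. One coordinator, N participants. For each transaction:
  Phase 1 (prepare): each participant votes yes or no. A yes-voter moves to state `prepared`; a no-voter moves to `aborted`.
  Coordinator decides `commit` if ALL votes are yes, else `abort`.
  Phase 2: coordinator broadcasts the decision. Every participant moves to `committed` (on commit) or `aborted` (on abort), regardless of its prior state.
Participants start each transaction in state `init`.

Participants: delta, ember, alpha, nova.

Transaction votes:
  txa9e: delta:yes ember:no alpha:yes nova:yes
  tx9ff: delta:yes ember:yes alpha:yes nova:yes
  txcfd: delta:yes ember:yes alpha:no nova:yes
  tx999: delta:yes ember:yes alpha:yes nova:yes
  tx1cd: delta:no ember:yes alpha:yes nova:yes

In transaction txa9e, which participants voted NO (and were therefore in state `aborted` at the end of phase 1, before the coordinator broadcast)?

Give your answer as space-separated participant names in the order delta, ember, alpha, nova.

Answer: ember

Derivation:
Txn txa9e phase 1: delta yes -> prepared; ember no -> aborted; alpha yes -> prepared; nova yes -> prepared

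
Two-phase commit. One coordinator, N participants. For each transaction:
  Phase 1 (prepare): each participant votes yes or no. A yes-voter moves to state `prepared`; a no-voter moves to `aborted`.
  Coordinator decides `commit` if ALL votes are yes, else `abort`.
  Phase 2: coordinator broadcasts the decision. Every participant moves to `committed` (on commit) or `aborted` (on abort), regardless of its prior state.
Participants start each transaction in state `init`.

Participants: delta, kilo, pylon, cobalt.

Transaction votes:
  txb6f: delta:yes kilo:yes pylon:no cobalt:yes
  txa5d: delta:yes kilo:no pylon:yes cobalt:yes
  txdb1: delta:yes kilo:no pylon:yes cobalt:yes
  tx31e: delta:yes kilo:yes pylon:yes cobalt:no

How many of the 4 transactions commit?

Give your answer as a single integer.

Answer: 0

Derivation:
txb6f: no from pylon -> abort (commits=0)
txa5d: no from kilo -> abort (commits=0)
txdb1: no from kilo -> abort (commits=0)
tx31e: no from cobalt -> abort (commits=0)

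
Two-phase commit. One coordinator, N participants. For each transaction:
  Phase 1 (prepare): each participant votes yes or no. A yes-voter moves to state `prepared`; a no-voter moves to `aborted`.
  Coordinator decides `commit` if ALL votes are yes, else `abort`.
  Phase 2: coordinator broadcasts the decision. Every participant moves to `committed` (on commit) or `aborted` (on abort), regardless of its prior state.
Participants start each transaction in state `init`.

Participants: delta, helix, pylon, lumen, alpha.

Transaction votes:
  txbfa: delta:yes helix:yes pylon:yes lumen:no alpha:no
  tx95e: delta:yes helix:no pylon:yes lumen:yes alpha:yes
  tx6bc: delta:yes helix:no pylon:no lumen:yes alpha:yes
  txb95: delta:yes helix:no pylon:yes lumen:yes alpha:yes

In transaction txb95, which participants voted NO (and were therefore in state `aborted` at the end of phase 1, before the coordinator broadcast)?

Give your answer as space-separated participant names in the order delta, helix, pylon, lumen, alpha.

Answer: helix

Derivation:
Txn txb95 phase 1: delta yes -> prepared; helix no -> aborted; pylon yes -> prepared; lumen yes -> prepared; alpha yes -> prepared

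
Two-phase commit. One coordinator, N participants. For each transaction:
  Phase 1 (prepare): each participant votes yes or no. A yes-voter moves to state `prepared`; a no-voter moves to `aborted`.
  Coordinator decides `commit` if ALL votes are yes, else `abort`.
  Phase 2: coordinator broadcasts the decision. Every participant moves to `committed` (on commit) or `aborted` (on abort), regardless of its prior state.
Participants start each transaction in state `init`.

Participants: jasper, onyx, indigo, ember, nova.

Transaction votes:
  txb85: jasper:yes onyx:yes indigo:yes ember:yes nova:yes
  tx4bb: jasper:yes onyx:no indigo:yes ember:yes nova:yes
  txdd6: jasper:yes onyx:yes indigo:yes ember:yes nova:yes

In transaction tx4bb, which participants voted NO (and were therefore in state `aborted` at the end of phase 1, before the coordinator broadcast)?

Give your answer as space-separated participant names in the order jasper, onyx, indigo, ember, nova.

Txn tx4bb phase 1: jasper yes -> prepared; onyx no -> aborted; indigo yes -> prepared; ember yes -> prepared; nova yes -> prepared

Answer: onyx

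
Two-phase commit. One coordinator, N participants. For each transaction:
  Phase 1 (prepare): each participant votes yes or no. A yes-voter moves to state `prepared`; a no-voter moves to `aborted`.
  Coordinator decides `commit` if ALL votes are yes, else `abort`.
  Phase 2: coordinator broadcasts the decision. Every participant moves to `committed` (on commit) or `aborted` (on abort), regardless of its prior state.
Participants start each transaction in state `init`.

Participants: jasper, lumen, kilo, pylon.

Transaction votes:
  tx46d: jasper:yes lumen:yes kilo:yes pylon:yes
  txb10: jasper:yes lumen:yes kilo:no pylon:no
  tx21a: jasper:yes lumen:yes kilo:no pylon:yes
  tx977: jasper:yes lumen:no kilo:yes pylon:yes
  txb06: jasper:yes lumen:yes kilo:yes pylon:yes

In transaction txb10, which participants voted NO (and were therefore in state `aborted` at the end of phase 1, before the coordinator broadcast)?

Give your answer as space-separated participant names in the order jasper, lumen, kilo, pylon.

Answer: kilo pylon

Derivation:
Txn txb10 phase 1: jasper yes -> prepared; lumen yes -> prepared; kilo no -> aborted; pylon no -> aborted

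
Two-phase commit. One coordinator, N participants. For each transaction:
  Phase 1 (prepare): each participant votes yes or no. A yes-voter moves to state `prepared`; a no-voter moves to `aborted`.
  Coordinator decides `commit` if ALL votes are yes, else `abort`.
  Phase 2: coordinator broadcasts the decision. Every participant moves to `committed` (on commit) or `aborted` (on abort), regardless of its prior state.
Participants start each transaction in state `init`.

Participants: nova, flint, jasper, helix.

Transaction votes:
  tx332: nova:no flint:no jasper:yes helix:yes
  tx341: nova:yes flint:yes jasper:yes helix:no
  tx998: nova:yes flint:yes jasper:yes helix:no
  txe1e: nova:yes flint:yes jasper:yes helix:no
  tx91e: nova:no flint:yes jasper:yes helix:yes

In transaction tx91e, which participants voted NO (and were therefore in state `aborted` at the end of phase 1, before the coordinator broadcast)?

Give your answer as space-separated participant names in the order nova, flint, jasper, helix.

Txn tx91e phase 1: nova no -> aborted; flint yes -> prepared; jasper yes -> prepared; helix yes -> prepared

Answer: nova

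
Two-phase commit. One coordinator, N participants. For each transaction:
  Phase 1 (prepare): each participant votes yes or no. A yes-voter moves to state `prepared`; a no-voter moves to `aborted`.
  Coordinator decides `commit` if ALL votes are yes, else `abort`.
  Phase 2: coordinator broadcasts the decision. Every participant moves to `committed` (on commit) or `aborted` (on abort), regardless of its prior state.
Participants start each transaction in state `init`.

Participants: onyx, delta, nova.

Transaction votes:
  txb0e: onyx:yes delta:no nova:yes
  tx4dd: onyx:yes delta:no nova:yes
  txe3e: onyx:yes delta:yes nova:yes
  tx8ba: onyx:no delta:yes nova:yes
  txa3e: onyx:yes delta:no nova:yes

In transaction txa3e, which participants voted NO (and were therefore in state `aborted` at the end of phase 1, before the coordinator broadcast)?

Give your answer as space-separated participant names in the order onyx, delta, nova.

Txn txa3e phase 1: onyx yes -> prepared; delta no -> aborted; nova yes -> prepared

Answer: delta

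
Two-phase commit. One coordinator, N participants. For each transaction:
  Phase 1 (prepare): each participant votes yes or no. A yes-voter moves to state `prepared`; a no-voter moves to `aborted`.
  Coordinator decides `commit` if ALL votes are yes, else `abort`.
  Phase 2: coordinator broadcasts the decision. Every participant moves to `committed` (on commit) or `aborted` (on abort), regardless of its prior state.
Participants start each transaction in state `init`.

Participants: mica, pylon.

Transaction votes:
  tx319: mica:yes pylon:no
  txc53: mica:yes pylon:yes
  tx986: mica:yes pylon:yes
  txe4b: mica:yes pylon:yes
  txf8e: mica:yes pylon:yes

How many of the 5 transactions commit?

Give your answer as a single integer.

tx319: no from pylon -> abort (commits=0)
txc53: all yes -> commit (commits=1)
tx986: all yes -> commit (commits=2)
txe4b: all yes -> commit (commits=3)
txf8e: all yes -> commit (commits=4)

Answer: 4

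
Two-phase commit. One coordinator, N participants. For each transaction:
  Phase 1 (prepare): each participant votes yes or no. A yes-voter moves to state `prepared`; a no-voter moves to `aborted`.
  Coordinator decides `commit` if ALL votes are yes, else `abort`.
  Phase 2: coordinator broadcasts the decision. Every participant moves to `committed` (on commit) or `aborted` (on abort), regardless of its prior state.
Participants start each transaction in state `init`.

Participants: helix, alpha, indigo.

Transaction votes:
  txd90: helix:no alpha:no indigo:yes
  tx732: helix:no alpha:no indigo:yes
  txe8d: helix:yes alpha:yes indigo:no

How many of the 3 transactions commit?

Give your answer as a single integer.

Answer: 0

Derivation:
txd90: no from helix, alpha -> abort (commits=0)
tx732: no from helix, alpha -> abort (commits=0)
txe8d: no from indigo -> abort (commits=0)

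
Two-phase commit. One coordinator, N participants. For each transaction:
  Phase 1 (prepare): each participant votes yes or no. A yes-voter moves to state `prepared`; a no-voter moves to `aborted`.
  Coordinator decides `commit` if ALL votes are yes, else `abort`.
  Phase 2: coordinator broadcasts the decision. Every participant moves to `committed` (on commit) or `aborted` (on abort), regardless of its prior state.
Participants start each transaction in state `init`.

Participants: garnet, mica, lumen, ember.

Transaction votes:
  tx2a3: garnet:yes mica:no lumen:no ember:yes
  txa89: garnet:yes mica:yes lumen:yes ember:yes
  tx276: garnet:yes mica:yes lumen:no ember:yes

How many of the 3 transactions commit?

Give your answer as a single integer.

Answer: 1

Derivation:
tx2a3: no from mica, lumen -> abort (commits=0)
txa89: all yes -> commit (commits=1)
tx276: no from lumen -> abort (commits=1)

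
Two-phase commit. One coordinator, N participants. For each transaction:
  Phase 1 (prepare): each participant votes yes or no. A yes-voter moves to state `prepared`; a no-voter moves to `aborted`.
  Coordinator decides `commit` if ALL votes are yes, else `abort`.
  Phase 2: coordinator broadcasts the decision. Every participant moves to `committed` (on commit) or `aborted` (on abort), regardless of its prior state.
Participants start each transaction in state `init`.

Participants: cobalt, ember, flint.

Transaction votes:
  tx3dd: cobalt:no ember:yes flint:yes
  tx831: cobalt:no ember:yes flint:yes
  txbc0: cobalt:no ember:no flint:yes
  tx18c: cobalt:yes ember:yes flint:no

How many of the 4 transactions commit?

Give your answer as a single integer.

tx3dd: no from cobalt -> abort (commits=0)
tx831: no from cobalt -> abort (commits=0)
txbc0: no from cobalt, ember -> abort (commits=0)
tx18c: no from flint -> abort (commits=0)

Answer: 0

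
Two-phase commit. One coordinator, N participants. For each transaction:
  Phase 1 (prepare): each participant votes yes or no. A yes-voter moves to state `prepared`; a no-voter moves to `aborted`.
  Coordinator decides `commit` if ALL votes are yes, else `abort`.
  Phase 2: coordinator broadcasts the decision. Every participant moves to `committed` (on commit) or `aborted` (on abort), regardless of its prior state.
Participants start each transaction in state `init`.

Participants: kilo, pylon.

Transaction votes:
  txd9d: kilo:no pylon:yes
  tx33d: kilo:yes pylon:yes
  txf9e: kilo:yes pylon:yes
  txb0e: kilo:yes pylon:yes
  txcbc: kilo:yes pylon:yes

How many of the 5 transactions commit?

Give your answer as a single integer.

txd9d: no from kilo -> abort (commits=0)
tx33d: all yes -> commit (commits=1)
txf9e: all yes -> commit (commits=2)
txb0e: all yes -> commit (commits=3)
txcbc: all yes -> commit (commits=4)

Answer: 4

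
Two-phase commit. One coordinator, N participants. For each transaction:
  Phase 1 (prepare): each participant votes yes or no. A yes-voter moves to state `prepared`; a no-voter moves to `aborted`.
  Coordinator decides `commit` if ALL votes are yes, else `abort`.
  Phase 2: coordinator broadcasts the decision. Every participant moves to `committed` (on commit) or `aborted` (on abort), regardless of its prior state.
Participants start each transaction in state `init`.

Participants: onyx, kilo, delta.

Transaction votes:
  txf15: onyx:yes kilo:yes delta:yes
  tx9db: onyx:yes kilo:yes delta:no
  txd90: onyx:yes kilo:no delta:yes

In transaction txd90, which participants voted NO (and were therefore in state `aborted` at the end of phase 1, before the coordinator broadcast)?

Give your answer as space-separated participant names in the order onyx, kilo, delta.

Answer: kilo

Derivation:
Txn txd90 phase 1: onyx yes -> prepared; kilo no -> aborted; delta yes -> prepared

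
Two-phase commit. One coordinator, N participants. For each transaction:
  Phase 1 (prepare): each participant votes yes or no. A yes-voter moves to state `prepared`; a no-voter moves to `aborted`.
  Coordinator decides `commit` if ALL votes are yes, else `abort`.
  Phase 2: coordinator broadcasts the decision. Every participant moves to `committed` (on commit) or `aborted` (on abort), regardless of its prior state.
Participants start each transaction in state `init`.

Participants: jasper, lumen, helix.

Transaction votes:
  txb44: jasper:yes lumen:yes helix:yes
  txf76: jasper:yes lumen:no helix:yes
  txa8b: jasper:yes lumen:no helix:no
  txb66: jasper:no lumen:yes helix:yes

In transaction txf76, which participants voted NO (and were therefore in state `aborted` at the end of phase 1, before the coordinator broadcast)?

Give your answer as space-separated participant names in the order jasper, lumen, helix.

Txn txf76 phase 1: jasper yes -> prepared; lumen no -> aborted; helix yes -> prepared

Answer: lumen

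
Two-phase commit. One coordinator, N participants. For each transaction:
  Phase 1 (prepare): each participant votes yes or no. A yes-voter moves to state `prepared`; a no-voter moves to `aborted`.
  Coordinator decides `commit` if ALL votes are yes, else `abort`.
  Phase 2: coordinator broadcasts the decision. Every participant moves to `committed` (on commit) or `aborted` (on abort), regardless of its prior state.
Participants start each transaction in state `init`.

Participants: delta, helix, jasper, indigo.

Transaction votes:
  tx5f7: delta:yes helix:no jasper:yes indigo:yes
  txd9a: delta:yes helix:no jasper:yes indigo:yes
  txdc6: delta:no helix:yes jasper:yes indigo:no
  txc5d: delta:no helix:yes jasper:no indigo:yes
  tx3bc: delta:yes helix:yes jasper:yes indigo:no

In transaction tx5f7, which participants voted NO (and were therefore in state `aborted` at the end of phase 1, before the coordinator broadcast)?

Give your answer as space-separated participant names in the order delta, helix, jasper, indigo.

Txn tx5f7 phase 1: delta yes -> prepared; helix no -> aborted; jasper yes -> prepared; indigo yes -> prepared

Answer: helix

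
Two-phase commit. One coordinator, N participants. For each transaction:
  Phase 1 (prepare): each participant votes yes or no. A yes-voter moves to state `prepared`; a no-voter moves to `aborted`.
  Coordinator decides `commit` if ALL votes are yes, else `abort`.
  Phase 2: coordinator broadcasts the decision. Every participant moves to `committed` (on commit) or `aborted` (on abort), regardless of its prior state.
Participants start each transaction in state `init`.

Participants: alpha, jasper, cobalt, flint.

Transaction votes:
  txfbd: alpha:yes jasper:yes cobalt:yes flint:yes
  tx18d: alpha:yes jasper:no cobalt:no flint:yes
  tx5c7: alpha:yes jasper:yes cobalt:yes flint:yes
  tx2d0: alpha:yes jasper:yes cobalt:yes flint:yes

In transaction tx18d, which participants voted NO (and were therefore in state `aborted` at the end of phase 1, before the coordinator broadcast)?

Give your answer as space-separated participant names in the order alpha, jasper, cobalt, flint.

Answer: jasper cobalt

Derivation:
Txn tx18d phase 1: alpha yes -> prepared; jasper no -> aborted; cobalt no -> aborted; flint yes -> prepared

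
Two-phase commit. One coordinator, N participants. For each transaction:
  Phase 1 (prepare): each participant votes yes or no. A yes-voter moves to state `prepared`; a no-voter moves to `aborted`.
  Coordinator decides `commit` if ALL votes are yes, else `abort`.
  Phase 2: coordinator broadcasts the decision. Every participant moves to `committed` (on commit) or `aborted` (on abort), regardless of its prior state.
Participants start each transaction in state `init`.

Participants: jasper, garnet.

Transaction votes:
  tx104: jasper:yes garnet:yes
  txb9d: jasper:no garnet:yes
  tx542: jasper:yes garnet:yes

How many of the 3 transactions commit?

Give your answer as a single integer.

tx104: all yes -> commit (commits=1)
txb9d: no from jasper -> abort (commits=1)
tx542: all yes -> commit (commits=2)

Answer: 2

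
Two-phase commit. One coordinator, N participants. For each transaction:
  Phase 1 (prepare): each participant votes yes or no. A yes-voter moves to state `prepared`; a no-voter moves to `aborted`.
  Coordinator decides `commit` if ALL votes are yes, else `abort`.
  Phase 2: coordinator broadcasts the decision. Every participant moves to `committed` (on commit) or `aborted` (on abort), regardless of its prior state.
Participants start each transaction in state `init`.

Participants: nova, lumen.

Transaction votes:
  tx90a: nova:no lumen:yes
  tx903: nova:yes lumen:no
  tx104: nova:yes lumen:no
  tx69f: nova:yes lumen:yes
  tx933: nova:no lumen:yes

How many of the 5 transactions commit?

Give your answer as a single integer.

tx90a: no from nova -> abort (commits=0)
tx903: no from lumen -> abort (commits=0)
tx104: no from lumen -> abort (commits=0)
tx69f: all yes -> commit (commits=1)
tx933: no from nova -> abort (commits=1)

Answer: 1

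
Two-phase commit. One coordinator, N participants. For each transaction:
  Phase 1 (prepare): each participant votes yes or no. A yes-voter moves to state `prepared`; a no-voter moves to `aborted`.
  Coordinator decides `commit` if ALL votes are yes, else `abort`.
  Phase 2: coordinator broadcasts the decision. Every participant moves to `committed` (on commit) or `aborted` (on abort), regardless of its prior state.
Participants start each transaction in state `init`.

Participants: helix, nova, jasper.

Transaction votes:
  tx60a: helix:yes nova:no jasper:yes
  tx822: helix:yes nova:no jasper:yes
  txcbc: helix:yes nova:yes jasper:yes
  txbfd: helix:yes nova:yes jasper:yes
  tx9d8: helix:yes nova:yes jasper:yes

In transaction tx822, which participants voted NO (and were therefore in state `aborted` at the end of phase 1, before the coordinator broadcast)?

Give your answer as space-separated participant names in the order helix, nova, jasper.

Txn tx822 phase 1: helix yes -> prepared; nova no -> aborted; jasper yes -> prepared

Answer: nova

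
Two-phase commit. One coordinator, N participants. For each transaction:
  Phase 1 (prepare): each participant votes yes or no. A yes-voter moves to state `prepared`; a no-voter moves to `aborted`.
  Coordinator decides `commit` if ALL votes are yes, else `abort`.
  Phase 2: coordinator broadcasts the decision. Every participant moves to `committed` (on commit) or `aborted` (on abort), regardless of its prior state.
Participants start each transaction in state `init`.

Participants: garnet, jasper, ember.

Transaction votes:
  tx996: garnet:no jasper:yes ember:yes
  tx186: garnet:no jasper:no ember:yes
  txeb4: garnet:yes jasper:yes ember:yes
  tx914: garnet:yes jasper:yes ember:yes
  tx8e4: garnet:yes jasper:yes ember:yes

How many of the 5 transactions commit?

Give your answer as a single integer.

tx996: no from garnet -> abort (commits=0)
tx186: no from garnet, jasper -> abort (commits=0)
txeb4: all yes -> commit (commits=1)
tx914: all yes -> commit (commits=2)
tx8e4: all yes -> commit (commits=3)

Answer: 3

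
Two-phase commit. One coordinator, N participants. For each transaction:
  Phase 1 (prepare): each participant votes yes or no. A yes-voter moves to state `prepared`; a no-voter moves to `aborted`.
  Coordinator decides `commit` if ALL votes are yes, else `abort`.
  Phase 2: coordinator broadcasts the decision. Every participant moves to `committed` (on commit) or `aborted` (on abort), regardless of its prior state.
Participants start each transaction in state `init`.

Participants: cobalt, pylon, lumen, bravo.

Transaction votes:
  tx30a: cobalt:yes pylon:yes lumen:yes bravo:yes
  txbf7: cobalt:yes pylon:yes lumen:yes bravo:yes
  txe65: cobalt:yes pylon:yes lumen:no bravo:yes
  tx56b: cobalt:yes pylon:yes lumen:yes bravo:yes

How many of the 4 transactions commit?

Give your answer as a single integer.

Answer: 3

Derivation:
tx30a: all yes -> commit (commits=1)
txbf7: all yes -> commit (commits=2)
txe65: no from lumen -> abort (commits=2)
tx56b: all yes -> commit (commits=3)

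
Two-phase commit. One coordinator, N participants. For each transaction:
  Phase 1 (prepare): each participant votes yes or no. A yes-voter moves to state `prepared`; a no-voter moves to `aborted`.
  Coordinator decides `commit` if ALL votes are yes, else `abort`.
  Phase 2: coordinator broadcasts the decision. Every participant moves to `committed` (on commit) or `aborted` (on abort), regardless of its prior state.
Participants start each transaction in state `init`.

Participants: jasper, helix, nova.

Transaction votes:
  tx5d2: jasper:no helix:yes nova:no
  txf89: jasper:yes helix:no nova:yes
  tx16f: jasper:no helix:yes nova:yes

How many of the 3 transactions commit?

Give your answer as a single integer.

Answer: 0

Derivation:
tx5d2: no from jasper, nova -> abort (commits=0)
txf89: no from helix -> abort (commits=0)
tx16f: no from jasper -> abort (commits=0)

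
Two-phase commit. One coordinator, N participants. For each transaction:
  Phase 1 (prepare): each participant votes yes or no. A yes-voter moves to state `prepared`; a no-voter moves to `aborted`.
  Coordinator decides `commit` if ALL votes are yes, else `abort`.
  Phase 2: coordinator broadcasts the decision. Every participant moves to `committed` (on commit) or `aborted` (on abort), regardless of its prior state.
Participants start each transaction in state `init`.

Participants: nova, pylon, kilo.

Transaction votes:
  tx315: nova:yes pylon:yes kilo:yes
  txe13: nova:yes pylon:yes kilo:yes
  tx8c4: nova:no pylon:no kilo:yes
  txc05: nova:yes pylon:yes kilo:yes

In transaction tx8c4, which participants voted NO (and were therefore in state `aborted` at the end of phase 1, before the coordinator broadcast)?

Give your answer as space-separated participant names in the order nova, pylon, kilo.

Txn tx8c4 phase 1: nova no -> aborted; pylon no -> aborted; kilo yes -> prepared

Answer: nova pylon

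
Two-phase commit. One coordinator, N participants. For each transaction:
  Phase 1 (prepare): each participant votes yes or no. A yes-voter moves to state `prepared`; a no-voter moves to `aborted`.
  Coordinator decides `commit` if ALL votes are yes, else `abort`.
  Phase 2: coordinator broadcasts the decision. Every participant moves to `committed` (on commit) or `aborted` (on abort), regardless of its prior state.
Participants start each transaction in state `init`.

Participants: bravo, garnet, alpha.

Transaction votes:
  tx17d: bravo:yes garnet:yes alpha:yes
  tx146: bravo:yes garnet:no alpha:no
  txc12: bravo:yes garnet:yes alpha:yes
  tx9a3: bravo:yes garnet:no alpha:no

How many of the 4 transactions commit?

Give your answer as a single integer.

Answer: 2

Derivation:
tx17d: all yes -> commit (commits=1)
tx146: no from garnet, alpha -> abort (commits=1)
txc12: all yes -> commit (commits=2)
tx9a3: no from garnet, alpha -> abort (commits=2)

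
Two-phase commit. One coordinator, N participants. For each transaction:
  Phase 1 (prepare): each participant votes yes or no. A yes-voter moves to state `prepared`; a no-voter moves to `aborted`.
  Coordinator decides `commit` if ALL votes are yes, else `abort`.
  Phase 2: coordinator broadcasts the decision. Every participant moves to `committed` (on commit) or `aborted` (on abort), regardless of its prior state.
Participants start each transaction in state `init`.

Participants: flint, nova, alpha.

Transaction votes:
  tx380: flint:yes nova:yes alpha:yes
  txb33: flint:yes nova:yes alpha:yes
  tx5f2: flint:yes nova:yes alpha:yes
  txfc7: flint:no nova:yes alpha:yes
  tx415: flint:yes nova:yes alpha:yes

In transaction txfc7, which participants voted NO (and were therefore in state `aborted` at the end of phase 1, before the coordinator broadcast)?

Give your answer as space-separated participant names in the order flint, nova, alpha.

Answer: flint

Derivation:
Txn txfc7 phase 1: flint no -> aborted; nova yes -> prepared; alpha yes -> prepared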